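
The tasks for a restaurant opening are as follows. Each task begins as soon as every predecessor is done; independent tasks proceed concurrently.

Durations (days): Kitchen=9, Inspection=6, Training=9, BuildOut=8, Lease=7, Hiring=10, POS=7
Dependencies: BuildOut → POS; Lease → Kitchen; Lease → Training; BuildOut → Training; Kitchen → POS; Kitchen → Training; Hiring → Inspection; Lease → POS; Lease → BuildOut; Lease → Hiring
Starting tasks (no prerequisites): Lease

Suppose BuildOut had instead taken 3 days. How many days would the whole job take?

25

Actual critical path: Lease→Kitchen→Training = 7+9+9 = 25 ⇒ 25 days.
The longest path through BuildOut is only 24 days, so BuildOut has float 1.
The critical path is still Lease→Kitchen→Training; finish is now 25 days.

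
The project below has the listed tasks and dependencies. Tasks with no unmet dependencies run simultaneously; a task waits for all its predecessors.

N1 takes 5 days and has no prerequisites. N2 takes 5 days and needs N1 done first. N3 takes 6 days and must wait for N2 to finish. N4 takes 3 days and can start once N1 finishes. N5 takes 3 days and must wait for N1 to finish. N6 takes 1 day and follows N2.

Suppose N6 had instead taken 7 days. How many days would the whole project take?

As given, the longest chain is N1→N2→N3 = 5+5+6 = 16, so the finish is 16 days.
The longest path through N6 is only 11 days, so N6 has float 5.
The binding chain switches to N1→N2→N6 = 5+5+7 = 17; finish 17 days.

17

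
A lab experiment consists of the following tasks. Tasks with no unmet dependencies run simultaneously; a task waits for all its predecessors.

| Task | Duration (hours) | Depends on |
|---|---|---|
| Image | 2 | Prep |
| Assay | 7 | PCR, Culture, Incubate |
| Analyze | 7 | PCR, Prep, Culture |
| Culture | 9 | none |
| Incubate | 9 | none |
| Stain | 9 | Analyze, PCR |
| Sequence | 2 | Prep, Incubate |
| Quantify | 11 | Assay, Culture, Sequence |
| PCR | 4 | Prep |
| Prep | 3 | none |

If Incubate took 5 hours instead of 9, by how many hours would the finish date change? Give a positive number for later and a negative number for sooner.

0

The binding path is Incubate→Assay→Quantify = 9+7+11 = 27; finish at 27 hours.
Since Incubate is critical, the -4 change carries straight to that chain (now 23 hours).
Now Culture→Assay→Quantify = 9+7+11 = 27 is longest, so the finish becomes 27 hours.
Change in finish: 27 − 27 = +0 hours.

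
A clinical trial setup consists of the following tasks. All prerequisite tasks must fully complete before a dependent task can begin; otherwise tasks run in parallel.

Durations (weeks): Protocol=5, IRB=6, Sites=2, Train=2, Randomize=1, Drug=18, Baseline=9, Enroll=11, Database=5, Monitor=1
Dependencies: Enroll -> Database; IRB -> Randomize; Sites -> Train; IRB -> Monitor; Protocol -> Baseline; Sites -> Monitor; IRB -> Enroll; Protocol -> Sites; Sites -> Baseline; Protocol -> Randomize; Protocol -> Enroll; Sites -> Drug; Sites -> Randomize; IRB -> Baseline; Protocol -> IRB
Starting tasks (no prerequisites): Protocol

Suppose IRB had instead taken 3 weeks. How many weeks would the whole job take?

25

Baseline: Protocol→IRB→Enroll→Database = 5+6+11+5 = 27 → 27 weeks.
Since IRB is critical, the -3 change carries straight to that chain (now 24 weeks).
New critical path: Protocol→Sites→Drug = 5+2+18 = 25 ⇒ 25 weeks.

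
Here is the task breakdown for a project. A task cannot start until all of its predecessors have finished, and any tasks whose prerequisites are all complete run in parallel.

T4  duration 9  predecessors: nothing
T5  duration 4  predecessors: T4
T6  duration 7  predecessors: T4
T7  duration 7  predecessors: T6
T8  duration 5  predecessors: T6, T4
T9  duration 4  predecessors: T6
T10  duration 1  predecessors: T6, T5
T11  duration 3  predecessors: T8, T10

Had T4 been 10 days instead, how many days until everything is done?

25

As given, the longest chain is T4→T6→T8→T11 = 9+7+5+3 = 24, so the finish is 24 days.
Since T4 is critical, the +1 change carries straight to that chain (now 25 days).
That remains the longest chain; total 25 days.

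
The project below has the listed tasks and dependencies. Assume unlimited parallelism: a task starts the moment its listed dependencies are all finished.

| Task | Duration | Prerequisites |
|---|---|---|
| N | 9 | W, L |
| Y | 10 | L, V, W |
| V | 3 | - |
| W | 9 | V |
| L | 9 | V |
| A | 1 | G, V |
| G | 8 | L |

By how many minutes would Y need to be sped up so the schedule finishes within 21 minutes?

1

Current finish: 22 minutes; target: 21.
Y is on every critical path, so each minute cut from Y cuts the finish by one (this holds down to a finish of 21).
Need 22 − 21 = 1 minute off Y → Y becomes 9 minutes, finish becomes 21.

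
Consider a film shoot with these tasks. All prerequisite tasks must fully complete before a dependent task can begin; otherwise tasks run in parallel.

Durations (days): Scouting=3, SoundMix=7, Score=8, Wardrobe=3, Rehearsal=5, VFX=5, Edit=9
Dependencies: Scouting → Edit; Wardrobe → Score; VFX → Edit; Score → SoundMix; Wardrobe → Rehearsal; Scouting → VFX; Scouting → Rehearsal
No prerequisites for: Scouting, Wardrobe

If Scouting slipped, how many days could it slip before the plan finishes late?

1

Wardrobe→Score→SoundMix = 3+8+7 = 18 sets the makespan at 18 days.
Longest path through Scouting: 17 days (earliest finish 3, latest finish 4).
Float = 18 − 17 = 1.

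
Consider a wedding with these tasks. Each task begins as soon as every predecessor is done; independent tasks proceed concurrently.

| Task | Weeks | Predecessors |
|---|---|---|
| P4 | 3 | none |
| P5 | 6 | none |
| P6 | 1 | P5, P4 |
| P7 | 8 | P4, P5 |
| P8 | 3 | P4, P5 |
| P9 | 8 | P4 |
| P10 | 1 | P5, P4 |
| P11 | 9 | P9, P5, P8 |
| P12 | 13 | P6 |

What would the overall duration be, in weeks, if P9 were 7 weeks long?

Baseline: P4→P9→P11 = 3+8+9 = 20 → 20 weeks.
P9 lies on that path, so at 7 weeks the path becomes 19 weeks.
New critical path: P5→P6→P12 = 6+1+13 = 20 ⇒ 20 weeks.

20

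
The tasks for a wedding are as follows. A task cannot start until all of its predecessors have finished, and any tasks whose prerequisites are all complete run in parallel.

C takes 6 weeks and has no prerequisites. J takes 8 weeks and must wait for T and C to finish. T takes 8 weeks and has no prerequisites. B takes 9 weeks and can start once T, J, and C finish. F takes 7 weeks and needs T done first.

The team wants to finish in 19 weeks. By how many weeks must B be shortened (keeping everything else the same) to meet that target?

6

Current finish: 25 weeks; target: 19.
B is on every critical path, so each week cut from B cuts the finish by one (this holds down to a finish of 17).
Need 25 − 19 = 6 weeks off B → B becomes 3 weeks, finish becomes 19.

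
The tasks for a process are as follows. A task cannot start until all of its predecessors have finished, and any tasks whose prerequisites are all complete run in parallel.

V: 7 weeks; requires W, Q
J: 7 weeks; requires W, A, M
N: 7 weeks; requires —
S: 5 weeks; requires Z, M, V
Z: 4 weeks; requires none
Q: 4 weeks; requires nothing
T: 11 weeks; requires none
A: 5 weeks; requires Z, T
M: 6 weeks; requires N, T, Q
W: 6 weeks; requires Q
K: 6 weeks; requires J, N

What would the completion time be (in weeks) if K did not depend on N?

Before: longest chain T→M→J→K = 11+6+7+6 = 30, finish 30.
Dropping N→K doesn't change K's earliest start (24); another predecessor still binds.
After: T→M→J→K = 11+6+7+6 = 30 → 30 weeks.

30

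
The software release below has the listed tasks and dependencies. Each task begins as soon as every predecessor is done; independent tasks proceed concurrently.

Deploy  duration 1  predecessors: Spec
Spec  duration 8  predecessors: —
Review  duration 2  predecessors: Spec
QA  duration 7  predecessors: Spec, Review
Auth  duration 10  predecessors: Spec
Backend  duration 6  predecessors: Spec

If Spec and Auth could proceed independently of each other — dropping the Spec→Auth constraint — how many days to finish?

Before: longest chain Spec→Auth = 8+10 = 18, finish 18.
Without Spec→Auth, Auth's earliest start moves from 8 to 0.
The longest chain is now Spec→Review→QA = 8+2+7 = 17, so the project takes 17 days.

17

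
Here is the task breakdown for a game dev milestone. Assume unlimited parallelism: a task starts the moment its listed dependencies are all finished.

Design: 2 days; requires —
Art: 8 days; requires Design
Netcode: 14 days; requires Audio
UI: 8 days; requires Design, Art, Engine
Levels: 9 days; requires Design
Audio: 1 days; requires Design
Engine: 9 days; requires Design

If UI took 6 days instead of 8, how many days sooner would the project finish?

Critical path before the change: Design→Engine→UI = 2+9+8 = 19 giving 19 days.
UI is on the critical path; changing it to 6 makes that path 17 days.
The critical path is still Design→Engine→UI; finish is now 17 days.
Change in finish: 17 − 19 = -2 days.

2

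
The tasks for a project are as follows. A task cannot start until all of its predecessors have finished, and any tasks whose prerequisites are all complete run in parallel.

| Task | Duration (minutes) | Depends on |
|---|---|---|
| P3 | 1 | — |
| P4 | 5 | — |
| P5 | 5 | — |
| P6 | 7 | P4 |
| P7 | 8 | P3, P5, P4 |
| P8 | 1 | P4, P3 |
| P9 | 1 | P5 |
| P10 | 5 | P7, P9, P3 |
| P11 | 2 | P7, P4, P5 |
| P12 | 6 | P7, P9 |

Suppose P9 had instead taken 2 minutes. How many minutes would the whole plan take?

Baseline: P4→P7→P12 = 5+8+6 = 19 → 19 minutes.
The longest path through P9 is only 12 minutes, so P9 has float 7.
That remains the longest chain; total 19 minutes.

19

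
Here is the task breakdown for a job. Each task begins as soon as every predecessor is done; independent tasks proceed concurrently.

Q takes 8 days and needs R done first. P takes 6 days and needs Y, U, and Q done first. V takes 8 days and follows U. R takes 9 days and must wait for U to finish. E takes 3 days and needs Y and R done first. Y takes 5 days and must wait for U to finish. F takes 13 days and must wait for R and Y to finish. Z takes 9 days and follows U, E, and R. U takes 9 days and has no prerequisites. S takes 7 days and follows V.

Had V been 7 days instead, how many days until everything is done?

32

As given, the longest chain is U→R→Q→P = 9+9+8+6 = 32, so the finish is 32 days.
V is off the critical path — its longest chain is 24 days, giving 8 of slack.
No other chain overtakes it, so the finish is 32 days.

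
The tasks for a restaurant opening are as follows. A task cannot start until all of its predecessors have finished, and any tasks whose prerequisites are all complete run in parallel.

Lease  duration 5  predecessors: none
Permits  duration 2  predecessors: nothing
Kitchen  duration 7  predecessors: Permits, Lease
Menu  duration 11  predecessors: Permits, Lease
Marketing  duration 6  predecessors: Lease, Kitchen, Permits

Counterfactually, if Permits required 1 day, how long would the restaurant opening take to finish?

18

As given, the longest chain is Lease→Kitchen→Marketing = 5+7+6 = 18, so the finish is 18 days.
The longest path through Permits is only 15 days, so Permits has float 3.
That remains the longest chain; total 18 days.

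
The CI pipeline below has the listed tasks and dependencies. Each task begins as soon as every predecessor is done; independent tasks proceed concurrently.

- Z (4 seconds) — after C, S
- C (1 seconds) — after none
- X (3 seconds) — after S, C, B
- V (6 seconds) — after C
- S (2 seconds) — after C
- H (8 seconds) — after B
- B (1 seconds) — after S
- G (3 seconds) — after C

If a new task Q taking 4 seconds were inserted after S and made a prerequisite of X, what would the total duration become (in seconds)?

Originally the CI pipeline takes 12 seconds.
With Q inserted, X now waits for max(S, C, B, Q).
New critical path: C→S→B→H = 1+2+1+8 = 12 ⇒ 12 seconds.

12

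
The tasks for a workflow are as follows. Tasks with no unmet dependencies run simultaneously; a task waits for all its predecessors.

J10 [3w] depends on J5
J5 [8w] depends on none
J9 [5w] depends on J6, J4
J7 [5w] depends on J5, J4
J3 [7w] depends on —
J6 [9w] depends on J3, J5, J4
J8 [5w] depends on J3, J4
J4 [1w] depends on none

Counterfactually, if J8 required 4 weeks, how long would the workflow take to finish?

As given, the longest chain is J5→J6→J9 = 8+9+5 = 22, so the finish is 22 weeks.
J8 is off the critical path — its longest chain is 12 weeks, giving 10 of slack.
The critical path is still J5→J6→J9; finish is now 22 weeks.

22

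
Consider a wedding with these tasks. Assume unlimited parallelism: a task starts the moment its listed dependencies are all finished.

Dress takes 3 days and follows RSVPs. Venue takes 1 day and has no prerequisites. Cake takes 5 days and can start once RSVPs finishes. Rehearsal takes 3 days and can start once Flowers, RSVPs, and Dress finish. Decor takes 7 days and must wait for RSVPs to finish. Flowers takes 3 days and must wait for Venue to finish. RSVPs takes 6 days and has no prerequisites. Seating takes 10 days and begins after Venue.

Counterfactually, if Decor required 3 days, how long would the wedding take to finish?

Critical path before the change: RSVPs→Decor = 6+7 = 13 giving 13 days.
Decor lies on that path, so at 3 days the path becomes 9 days.
Now RSVPs→Dress→Rehearsal = 6+3+3 = 12 is longest, so the finish becomes 12 days.

12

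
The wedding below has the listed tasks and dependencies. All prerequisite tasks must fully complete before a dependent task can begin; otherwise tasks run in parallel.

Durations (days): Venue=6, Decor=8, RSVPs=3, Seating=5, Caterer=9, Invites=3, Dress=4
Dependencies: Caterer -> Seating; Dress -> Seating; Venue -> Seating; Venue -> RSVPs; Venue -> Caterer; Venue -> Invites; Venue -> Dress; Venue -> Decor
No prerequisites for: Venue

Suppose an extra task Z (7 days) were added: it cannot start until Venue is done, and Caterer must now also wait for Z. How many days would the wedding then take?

Originally the wedding takes 20 days.
With Z inserted, Caterer now waits for max(Venue, Z).
New critical path: Venue→Z→Caterer→Seating = 6+7+9+5 = 27 ⇒ 27 days.

27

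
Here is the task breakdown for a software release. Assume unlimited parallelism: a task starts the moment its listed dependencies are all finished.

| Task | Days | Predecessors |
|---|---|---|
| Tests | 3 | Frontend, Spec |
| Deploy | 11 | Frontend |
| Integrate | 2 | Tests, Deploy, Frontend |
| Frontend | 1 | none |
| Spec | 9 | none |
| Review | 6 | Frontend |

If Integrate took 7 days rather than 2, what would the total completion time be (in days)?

19

Actual critical path: Spec→Tests→Integrate = 9+3+2 = 14 ⇒ 14 days.
Integrate lies on that path, so at 7 days the path becomes 19 days.
That remains the longest chain; total 19 days.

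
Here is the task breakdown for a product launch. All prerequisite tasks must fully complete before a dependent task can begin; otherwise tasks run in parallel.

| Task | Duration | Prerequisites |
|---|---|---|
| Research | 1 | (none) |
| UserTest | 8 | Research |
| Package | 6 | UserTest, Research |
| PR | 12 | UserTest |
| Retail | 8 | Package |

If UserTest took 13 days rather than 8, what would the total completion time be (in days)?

Actual critical path: Research→UserTest→Package→Retail = 1+8+6+8 = 23 ⇒ 23 days.
Since UserTest is critical, the +5 change carries straight to that chain (now 28 days).
That remains the longest chain; total 28 days.

28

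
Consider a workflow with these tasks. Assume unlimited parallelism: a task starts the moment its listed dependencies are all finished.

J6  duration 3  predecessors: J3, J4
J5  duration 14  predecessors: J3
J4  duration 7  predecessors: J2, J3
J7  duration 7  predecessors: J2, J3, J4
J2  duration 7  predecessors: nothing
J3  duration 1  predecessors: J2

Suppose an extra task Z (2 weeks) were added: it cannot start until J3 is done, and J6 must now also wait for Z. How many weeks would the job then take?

22

Originally the job takes 22 weeks.
With Z inserted, J6 now waits for max(J3, J4, Z).
New critical path: J2→J3→J4→J7 = 7+1+7+7 = 22 ⇒ 22 weeks.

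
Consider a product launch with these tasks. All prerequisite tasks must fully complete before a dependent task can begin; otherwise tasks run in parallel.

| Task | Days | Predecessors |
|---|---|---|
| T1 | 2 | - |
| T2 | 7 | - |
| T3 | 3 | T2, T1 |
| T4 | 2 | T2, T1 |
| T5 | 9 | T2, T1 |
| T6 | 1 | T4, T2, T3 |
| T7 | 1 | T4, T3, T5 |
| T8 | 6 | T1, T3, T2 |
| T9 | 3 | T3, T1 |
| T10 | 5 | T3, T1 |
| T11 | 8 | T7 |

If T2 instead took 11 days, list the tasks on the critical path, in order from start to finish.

The binding path is T2→T5→T7→T11 = 7+9+1+8 = 25; finish at 25 days.
Since T2 is critical, the +4 change carries straight to that chain (now 29 days).
No other chain overtakes it, so the finish is 29 days.

T2, T5, T7, T11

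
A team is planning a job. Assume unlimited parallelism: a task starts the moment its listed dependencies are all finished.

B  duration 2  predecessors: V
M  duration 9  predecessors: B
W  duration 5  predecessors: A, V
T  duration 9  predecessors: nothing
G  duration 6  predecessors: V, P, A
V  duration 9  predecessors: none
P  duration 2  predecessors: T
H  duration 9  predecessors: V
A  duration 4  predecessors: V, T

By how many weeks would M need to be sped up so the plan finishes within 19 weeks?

Current finish: 20 weeks; target: 19.
M is on every critical path, so each week cut from M cuts the finish by one (this holds down to a finish of 19).
Need 20 − 19 = 1 week off M → M becomes 8 weeks, finish becomes 19.

1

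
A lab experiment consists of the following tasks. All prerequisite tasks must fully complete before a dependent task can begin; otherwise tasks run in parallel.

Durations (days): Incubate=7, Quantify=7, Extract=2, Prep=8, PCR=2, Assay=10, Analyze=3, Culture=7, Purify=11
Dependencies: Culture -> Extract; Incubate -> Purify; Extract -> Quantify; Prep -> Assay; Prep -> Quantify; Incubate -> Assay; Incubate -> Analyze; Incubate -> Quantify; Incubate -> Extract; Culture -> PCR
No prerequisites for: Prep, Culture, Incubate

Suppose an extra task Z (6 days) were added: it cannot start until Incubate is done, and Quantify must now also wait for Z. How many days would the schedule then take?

20

Originally the schedule takes 18 days.
With Z inserted, Quantify now waits for max(Incubate, Extract, Prep, Z).
New critical path: Incubate→Z→Quantify = 7+6+7 = 20 ⇒ 20 days.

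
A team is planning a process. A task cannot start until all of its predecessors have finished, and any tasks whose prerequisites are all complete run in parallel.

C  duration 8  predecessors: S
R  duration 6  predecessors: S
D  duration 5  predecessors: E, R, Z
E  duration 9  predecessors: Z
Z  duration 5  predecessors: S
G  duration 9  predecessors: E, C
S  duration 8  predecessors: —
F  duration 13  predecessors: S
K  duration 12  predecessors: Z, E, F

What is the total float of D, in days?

Critical path: S→Z→E→K = 8+5+9+12 = 34, so the finish is 34 days.
Longest path through D: 27 days (earliest finish 27, latest finish 34).
Float = 34 − 27 = 7.

7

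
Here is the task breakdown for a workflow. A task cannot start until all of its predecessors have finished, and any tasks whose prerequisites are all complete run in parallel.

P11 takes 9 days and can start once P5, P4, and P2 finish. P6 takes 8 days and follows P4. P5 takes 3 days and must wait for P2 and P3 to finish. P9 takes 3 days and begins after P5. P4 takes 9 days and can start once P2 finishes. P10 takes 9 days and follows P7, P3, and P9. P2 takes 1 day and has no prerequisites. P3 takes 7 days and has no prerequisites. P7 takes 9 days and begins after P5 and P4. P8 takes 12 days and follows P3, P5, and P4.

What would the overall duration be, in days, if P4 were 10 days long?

29

The binding path is P2→P4→P7→P10 = 1+9+9+9 = 28; finish at 28 days.
Since P4 is critical, the +1 change carries straight to that chain (now 29 days).
That remains the longest chain; total 29 days.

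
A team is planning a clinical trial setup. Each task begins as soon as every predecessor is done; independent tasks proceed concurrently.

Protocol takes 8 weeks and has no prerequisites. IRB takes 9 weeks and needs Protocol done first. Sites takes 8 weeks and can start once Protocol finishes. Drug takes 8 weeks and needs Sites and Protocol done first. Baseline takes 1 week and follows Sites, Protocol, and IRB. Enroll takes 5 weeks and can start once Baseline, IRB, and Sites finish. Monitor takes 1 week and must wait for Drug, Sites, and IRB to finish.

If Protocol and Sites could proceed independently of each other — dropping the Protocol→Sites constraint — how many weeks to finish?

23

With the dependency in place, Protocol→Sites→Drug→Monitor = 8+8+8+1 = 25 sets the finish at 25 weeks.
Without Protocol→Sites, Sites's earliest start moves from 8 to 0.
New critical path: Protocol→IRB→Baseline→Enroll = 8+9+1+5 = 23 ⇒ 23 weeks.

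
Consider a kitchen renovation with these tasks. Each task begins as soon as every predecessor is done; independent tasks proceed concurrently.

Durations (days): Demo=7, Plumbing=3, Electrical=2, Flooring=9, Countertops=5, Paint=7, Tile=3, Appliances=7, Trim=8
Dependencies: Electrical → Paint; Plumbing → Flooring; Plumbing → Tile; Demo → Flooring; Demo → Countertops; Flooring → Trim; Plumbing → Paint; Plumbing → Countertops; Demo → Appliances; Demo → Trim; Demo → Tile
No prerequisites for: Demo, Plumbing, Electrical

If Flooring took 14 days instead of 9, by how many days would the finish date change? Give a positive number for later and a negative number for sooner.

Baseline: Demo→Flooring→Trim = 7+9+8 = 24 → 24 days.
Flooring lies on that path, so at 14 days the path becomes 29 days.
No other chain overtakes it, so the finish is 29 days.
Change in finish: 29 − 24 = +5 days.

5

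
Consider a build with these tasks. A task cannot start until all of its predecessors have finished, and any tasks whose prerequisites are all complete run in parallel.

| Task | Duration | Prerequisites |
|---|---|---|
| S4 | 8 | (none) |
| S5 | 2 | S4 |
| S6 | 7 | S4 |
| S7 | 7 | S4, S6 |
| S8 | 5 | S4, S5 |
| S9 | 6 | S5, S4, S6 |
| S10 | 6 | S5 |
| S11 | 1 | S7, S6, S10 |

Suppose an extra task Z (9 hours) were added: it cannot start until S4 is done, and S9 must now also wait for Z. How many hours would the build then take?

Originally the build takes 23 hours.
With Z inserted, S9 now waits for max(S5, S4, S6, Z).
New critical path: S4→Z→S9 = 8+9+6 = 23 ⇒ 23 hours.

23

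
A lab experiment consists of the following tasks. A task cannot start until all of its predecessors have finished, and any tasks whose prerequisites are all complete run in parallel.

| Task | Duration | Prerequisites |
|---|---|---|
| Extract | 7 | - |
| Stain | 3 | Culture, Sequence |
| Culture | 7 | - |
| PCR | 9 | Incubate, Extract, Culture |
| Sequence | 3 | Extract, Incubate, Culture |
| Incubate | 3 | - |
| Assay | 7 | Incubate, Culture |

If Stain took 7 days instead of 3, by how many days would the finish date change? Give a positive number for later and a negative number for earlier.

Critical path before the change: Culture→PCR = 7+9 = 16 giving 16 days.
Stain is off the critical path — its longest chain is 13 days, giving 3 of slack.
The binding chain switches to Culture→Sequence→Stain = 7+3+7 = 17; finish 17 days.
Change in finish: 17 − 16 = +1 days.

1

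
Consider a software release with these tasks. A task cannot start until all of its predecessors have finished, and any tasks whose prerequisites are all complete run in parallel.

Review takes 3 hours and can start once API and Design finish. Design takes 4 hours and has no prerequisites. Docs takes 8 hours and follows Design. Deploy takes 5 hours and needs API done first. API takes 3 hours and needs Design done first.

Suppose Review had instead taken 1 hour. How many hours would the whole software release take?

As given, the longest chain is Design→API→Deploy = 4+3+5 = 12, so the finish is 12 hours.
Review has 2 hours of float (longest path through it is 10).
That remains the longest chain; total 12 hours.

12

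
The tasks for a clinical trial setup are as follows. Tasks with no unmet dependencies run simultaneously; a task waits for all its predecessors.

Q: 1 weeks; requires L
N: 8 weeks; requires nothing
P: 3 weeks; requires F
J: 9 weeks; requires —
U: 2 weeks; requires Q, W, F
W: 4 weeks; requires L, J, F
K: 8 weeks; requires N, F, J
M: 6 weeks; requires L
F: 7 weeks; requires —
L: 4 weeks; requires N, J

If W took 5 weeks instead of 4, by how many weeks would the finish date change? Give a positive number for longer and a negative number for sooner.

1

Critical path before the change: J→L→W→U = 9+4+4+2 = 19 giving 19 weeks.
Since W is critical, the +1 change carries straight to that chain (now 20 weeks).
That remains the longest chain; total 20 weeks.
Change in finish: 20 − 19 = +1 weeks.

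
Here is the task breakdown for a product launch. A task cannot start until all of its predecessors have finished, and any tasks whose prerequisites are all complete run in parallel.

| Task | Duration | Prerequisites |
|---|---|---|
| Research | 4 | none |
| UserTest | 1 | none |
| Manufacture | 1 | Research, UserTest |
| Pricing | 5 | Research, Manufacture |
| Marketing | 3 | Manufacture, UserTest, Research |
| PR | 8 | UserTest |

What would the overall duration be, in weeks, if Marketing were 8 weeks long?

13

The binding path is Research→Manufacture→Pricing = 4+1+5 = 10; finish at 10 weeks.
The longest path through Marketing is only 8 weeks, so Marketing has float 2.
New critical path: Research→Manufacture→Marketing = 4+1+8 = 13 ⇒ 13 weeks.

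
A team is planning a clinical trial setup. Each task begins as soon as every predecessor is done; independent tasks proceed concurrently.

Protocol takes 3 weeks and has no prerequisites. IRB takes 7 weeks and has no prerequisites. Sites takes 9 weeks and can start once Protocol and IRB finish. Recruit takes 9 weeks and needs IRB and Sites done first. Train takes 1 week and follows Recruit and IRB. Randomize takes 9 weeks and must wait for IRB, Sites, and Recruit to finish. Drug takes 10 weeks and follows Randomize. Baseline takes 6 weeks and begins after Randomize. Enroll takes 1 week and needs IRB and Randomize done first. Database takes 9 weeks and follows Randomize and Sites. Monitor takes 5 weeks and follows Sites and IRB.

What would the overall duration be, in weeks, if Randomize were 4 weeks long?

Actual critical path: IRB→Sites→Recruit→Randomize→Drug = 7+9+9+9+10 = 44 ⇒ 44 weeks.
Randomize lies on that path, so at 4 weeks the path becomes 39 weeks.
No other chain overtakes it, so the finish is 39 weeks.

39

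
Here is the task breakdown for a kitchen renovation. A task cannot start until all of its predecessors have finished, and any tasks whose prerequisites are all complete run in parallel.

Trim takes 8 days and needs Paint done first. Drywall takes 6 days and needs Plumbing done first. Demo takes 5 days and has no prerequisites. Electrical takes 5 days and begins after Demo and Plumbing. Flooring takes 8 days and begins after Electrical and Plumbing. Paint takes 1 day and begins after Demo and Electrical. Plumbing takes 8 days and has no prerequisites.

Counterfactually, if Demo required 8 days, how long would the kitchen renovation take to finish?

22

Critical path before the change: Plumbing→Electrical→Paint→Trim = 8+5+1+8 = 22 giving 22 days.
The longest path through Demo is only 19 days, so Demo has float 3.
The binding chain switches to Demo→Electrical→Paint→Trim = 8+5+1+8 = 22; finish 22 days.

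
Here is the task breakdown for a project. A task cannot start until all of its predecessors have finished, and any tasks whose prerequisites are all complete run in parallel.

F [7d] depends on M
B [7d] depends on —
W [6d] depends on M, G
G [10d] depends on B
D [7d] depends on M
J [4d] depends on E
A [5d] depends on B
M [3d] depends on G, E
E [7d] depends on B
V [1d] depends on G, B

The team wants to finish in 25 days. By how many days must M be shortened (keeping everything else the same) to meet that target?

2

Current finish: 27 days; target: 25.
M is on every critical path, so each day cut from M cuts the finish by one (this holds down to a finish of 25).
Need 27 − 25 = 2 days off M → M becomes 1 day, finish becomes 25.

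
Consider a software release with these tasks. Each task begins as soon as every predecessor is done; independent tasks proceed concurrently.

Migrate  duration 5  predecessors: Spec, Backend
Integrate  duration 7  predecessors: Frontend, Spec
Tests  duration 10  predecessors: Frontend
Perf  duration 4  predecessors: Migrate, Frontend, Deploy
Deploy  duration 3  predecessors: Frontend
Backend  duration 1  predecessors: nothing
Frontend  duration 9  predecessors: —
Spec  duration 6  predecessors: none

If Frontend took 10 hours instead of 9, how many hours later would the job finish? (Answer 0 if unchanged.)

The binding path is Frontend→Tests = 9+10 = 19; finish at 19 hours.
Frontend lies on that path, so at 10 hours the path becomes 20 hours.
That remains the longest chain; total 20 hours.
Change in finish: 20 − 19 = +1 hours.

1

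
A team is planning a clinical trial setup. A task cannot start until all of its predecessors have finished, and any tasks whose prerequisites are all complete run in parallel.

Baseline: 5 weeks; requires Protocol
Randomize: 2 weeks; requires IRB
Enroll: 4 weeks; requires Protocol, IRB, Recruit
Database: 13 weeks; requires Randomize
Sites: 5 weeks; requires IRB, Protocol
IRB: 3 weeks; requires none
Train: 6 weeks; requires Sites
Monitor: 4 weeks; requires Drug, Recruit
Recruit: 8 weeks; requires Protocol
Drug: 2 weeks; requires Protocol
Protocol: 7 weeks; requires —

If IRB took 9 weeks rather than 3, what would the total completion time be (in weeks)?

24

Critical path before the change: Protocol→Recruit→Enroll = 7+8+4 = 19 giving 19 weeks.
IRB has 1 week of float (longest path through it is 18).
New critical path: IRB→Randomize→Database = 9+2+13 = 24 ⇒ 24 weeks.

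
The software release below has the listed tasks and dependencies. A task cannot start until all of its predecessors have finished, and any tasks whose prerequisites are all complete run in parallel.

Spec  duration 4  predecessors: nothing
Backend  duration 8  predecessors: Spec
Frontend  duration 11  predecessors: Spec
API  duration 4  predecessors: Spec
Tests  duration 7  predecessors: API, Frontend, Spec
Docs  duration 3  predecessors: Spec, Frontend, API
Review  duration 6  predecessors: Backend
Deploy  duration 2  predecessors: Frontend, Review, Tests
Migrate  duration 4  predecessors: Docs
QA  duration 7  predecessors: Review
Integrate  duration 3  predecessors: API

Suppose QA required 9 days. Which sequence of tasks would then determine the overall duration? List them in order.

Spec, Backend, Review, QA

As given, the longest chain is Spec→Backend→Review→QA = 4+8+6+7 = 25, so the finish is 25 days.
QA lies on that path, so at 9 days the path becomes 27 days.
That remains the longest chain; total 27 days.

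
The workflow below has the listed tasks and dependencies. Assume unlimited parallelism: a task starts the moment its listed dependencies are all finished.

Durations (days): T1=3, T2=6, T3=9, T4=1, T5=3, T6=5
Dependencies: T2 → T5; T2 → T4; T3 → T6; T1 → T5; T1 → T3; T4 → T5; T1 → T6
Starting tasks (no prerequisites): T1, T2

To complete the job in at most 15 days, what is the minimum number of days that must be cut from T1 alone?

Current finish: 17 days; target: 15.
T1 is on every critical path, so each day cut from T1 cuts the finish by one (this holds down to a finish of 15).
Need 17 − 15 = 2 days off T1 → T1 becomes 1 day, finish becomes 15.

2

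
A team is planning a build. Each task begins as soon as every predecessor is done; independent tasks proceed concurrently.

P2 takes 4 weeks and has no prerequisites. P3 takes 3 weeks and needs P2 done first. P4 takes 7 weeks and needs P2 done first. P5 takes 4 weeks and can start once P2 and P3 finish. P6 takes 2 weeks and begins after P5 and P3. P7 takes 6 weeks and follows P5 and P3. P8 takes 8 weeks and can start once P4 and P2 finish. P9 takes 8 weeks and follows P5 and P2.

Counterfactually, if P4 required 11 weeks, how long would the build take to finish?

23

As given, the longest chain is P2→P4→P8 = 4+7+8 = 19, so the finish is 19 weeks.
Since P4 is critical, the +4 change carries straight to that chain (now 23 weeks).
The critical path is still P2→P4→P8; finish is now 23 weeks.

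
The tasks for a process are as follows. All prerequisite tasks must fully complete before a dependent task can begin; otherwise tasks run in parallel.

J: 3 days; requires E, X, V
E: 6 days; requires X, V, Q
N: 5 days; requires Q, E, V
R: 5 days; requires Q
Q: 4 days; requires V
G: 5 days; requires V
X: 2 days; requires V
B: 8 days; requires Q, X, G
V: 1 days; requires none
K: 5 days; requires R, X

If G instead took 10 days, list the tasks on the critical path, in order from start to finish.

V, G, B

Baseline: V→Q→E→N = 1+4+6+5 = 16 → 16 days.
G has 2 days of float (longest path through it is 14).
The binding chain switches to V→G→B = 1+10+8 = 19; finish 19 days.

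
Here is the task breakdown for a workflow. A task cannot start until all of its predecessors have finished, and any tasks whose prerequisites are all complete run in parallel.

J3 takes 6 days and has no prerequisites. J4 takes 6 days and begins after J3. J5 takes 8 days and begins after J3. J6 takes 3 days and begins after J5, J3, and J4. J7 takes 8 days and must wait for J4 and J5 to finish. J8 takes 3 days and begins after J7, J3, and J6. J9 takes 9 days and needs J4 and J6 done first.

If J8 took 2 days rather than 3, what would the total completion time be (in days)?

26

Baseline: J3→J5→J6→J9 = 6+8+3+9 = 26 → 26 days.
The longest path through J8 is only 25 days, so J8 has float 1.
That remains the longest chain; total 26 days.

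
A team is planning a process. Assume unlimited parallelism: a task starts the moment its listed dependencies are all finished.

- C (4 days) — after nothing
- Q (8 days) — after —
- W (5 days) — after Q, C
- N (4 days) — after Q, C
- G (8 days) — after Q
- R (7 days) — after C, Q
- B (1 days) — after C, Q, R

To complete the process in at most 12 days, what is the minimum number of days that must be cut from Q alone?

Current finish: 16 days; target: 12.
Q is on every critical path, so each day cut from Q cuts the finish by one (this holds down to a finish of 12).
Need 16 − 12 = 4 days off Q → Q becomes 4 days, finish becomes 12.

4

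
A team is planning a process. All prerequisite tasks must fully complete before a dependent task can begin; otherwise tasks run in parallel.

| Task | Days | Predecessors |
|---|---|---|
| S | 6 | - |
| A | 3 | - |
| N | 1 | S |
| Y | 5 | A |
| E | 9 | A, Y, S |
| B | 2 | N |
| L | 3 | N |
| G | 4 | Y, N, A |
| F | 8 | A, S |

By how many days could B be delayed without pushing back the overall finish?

The longest chain is A→Y→E = 3+5+9 = 17; overall finish 17 days.
B finishes as early as 9 and must finish by 17.
Float = 17 − 9 = 8.

8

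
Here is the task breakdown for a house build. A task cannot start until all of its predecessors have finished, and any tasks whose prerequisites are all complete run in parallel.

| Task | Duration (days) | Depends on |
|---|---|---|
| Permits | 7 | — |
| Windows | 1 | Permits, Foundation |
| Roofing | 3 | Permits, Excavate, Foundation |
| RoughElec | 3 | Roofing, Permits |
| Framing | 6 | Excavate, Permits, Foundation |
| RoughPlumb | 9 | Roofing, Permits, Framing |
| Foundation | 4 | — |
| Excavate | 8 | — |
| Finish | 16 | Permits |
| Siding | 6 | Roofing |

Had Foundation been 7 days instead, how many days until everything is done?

23

Actual critical path: Permits→Finish = 7+16 = 23 ⇒ 23 days.
The longest path through Foundation is only 19 days, so Foundation has float 4.
No other chain overtakes it, so the finish is 23 days.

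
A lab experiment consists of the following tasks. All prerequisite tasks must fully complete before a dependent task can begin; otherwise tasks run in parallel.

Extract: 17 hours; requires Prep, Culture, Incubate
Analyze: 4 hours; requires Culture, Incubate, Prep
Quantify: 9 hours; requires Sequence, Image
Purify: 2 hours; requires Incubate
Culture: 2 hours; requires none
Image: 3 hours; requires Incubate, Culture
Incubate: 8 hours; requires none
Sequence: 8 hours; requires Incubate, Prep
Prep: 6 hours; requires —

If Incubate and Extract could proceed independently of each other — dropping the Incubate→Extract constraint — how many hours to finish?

Before: longest chain Incubate→Extract = 8+17 = 25, finish 25.
Without Incubate→Extract, Extract's earliest start moves from 8 to 6.
New critical path: Incubate→Sequence→Quantify = 8+8+9 = 25 ⇒ 25 hours.

25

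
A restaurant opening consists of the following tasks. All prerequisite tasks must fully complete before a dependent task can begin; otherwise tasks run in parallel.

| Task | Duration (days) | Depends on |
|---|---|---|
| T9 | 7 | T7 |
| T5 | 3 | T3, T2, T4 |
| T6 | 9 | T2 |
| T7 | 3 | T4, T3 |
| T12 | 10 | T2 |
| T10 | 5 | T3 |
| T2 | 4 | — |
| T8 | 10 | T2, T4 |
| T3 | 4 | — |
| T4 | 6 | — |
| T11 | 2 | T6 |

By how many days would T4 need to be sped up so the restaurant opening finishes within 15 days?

Current finish: 16 days; target: 15.
T4 is on every critical path, so each day cut from T4 cuts the finish by one (this holds down to a finish of 15).
Need 16 − 15 = 1 day off T4 → T4 becomes 5 days, finish becomes 15.

1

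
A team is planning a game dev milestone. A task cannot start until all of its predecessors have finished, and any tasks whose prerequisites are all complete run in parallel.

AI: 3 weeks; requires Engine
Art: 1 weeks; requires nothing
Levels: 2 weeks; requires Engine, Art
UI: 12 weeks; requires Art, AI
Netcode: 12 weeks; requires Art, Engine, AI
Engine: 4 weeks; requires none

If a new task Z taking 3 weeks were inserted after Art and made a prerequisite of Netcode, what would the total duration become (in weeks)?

Originally the game dev milestone takes 19 weeks.
With Z inserted, Netcode now waits for max(Art, Engine, AI, Z).
New critical path: Engine→AI→UI = 4+3+12 = 19 ⇒ 19 weeks.

19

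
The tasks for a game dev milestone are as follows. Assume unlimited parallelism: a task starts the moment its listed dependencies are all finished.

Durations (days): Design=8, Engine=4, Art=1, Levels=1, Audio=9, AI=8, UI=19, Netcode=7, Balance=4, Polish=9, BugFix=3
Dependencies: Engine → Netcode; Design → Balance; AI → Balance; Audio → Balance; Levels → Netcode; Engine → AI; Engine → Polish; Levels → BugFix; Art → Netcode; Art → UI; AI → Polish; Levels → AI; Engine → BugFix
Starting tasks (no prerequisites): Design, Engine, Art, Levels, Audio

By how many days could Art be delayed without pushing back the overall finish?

1

Critical path: Engine→AI→Polish = 4+8+9 = 21, so the finish is 21 days.
The longest chain containing Art totals 20 days.
Float = 21 − 20 = 1.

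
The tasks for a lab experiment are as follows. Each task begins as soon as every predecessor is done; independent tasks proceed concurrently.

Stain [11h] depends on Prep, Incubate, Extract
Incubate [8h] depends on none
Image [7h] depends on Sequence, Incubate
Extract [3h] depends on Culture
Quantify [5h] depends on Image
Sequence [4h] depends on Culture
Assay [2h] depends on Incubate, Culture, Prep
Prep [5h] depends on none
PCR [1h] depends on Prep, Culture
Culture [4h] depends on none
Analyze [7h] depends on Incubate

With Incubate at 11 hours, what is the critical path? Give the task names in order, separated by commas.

Incubate, Image, Quantify

Baseline: Incubate→Image→Quantify = 8+7+5 = 20 → 20 hours.
Incubate lies on that path, so at 11 hours the path becomes 23 hours.
No other chain overtakes it, so the finish is 23 hours.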